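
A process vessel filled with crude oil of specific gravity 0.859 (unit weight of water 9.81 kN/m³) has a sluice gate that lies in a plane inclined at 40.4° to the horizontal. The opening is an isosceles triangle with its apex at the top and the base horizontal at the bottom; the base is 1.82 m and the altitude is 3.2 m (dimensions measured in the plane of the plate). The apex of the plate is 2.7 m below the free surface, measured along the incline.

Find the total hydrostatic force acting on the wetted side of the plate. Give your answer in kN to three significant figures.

γ = 0.859 × 9.81 = 8.42679 kN/m³.
Let θ = 40.4° be the plate's angle to the horizontal; measure y along the incline from where the plane meets the free surface. Vertical depth h = y·sinθ with sinθ = 0.648120.
With the apex up, the centroid sits 2h/3 = 2 × 3.2/3 = 2.13333 m below the apex, so y_c = 2.7 + 2.13333 = 4.83333 m and h_c = 4.83333 × 0.648120 = 3.13258 m.
A = ½ × 1.82 × 3.2 = 2.912 m².
Resultant F = γ·h_c·A = 8.42679 × 3.13258 × 2.912 = 76.8698 kN.

F ≈ 76.9 kN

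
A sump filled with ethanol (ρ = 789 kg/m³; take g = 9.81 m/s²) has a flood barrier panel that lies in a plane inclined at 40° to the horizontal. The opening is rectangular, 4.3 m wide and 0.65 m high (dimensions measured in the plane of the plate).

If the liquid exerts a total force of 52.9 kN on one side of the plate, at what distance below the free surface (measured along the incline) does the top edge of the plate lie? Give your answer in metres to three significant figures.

γ = ρg = 789 × 9.81 / 1000 = 7.74009 kN/m³.
A = 4.3 × 0.65 = 2.795 m².
From F = γ·h_c·A, the centroid depth is h_c = 52.9/(7.74009 × 2.795) = 2.44528 m.
Let θ = 40° be the plate's angle to the horizontal; measure y along the incline from where the plane meets the free surface. Vertical depth h = y·sinθ with sinθ = 0.642788.
Along the incline, y_c = h_c/sinθ = 2.44528/0.642788 = 3.80418 m.
The centroid lies 0.65/2 = 0.325 m below the top edge, so the top edge sits at y_top = 3.80418 − 0.325 = 3.47918 m along the incline.

y_top ≈ 3.48 m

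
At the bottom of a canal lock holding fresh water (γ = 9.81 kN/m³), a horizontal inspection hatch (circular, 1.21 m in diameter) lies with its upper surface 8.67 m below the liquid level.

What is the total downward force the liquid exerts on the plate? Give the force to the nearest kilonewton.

F ≈ 98 kN

γ = 9.81 kN/m³.
The plate is horizontal, so pressure is uniform at p = γ·h = 9.81 × 8.67 = 85.0527 kN/m².
A = π(0.605)² = 1.1499 m².
F = p·A = 85.0527 × 1.1499 = 97.8021 kN.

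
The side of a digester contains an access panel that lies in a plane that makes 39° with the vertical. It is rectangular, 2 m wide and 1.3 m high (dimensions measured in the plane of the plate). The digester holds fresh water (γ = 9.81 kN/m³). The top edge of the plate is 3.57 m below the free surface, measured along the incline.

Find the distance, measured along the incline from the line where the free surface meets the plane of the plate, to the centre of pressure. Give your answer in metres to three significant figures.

γ = 9.81 kN/m³.
The plate makes 39° with the vertical, i.e. θ = 90° − 39° = 51° to the horizontal. Measuring y along the incline from the free-surface line, vertical depth h = y·sinθ with sinθ = 0.777146.
The centroid lies 1.3/2 = 0.65 m below the top edge, so y_c = 3.57 + 0.65 = 4.22 m and h_c = 4.22 × 0.777146 = 3.27956 m.
A = 2 × 1.3 = 2.6 m².
Resultant F = γ·h_c·A = 9.81 × 3.27956 × 2.6 = 83.6485 kN.
I_c = b·h³/12 = 2 × 1.3³/12 = 0.366167 m⁴.
Centre of pressure: y_p = y_c + I_c/(y_c·A) = 4.22 + 0.366167/(4.22 × 2.6) = 4.22 + 0.0333729 = 4.25337 m along the plane.

y_p = 4.25 m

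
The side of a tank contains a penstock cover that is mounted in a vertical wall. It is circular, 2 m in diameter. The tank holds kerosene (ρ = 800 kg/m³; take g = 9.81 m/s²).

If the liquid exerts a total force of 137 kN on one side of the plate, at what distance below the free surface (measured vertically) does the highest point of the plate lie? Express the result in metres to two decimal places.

d_top ≈ 4.56 m

γ = ρg = 800 × 9.81 / 1000 = 7.848 kN/m³.
A = π(1)² = 3.14159 m².
From F = γ·h_c·A, the centroid depth is h_c = 137/(7.848 × 3.14159) = 5.55664 m.
The centroid is at the centre, 1 m below the top of the plate, so the highest point sits at h_top = 5.55664 − 1 = 4.55664 m below the surface.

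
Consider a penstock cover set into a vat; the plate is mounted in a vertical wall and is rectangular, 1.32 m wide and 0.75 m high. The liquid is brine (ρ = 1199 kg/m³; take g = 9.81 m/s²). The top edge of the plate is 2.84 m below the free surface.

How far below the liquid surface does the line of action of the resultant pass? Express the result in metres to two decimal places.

γ = ρg = 1199 × 9.81 / 1000 = 11.76219 kN/m³.
The centroid lies 0.75/2 = 0.375 m below the top edge, so the centroid depth is h_c = 2.84 + 0.375 = 3.215 m.
A = 1.32 × 0.75 = 0.99 m².
Resultant F = γ·h_c·A = 11.76219 × 3.215 × 0.99 = 37.4373 kN.
I_c = b·h³/12 = 1.32 × 0.75³/12 = 0.0464063 m⁴.
Centre of pressure: y_p = y_c + I_c/(y_c·A) = 3.215 + 0.0464063/(3.215 × 0.99) = 3.215 + 0.0145801 = 3.22958 m along the plane.

h_p = 3.23 m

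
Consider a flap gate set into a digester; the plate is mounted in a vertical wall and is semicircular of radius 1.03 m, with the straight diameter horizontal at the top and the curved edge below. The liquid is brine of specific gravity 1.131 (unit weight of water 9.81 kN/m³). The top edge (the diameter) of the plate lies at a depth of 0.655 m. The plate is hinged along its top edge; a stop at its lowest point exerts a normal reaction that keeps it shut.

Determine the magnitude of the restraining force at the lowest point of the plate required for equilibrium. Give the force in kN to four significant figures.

γ = 1.131 × 9.81 = 11.09511 kN/m³.
The centroid of a semicircle lies 4r/(3π) = 0.437146 m from the diameter, here below the top edge, so the centroid depth is h_c = 0.655 + 0.437146 = 1.09215 m.
A = πr²/2 = π × 1.03²/2 = 1.66646 m².
Resultant F = γ·h_c·A = 11.09511 × 1.09215 × 1.66646 = 20.1934 kN.
I_c = (π/8 − 8/(9π))·r⁴ = 0.109757 × 1.03⁴ = 0.123532 m⁴.
Centre of pressure: y_p = y_c + I_c/(y_c·A) = 1.09215 + 0.123532/(1.09215 × 1.66646) = 1.09215 + 0.0678738 = 1.16002 m along the plane.
The resultant acts 0.437146 + 0.0678738 = 0.50502 m (along the plate) below the hinge at the top edge, so the moment about the hinge is M = F × 0.50502 = 20.1934 × 0.50502 = 10.1981 kN·m.
A normal force at the bottom, 1.03 m from the hinge, must supply this moment: P = 10.1981/1.03 = 9.90107 kN.

P ≈ 9.901 kN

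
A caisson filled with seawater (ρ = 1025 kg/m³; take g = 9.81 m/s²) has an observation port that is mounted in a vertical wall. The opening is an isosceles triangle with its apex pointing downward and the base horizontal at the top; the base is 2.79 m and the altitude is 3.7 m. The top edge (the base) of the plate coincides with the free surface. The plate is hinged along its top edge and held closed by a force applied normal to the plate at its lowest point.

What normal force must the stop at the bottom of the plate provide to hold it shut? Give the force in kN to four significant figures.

γ = ρg = 1025 × 9.81 / 1000 = 10.05525 kN/m³.
With the apex down, the centroid sits h/3 = 3.7/3 = 1.23333 m below the base (the top edge), so the centroid depth is h_c = 1.23333 m.
A = ½ × 2.79 × 3.7 = 5.1615 m².
Resultant F = γ·h_c·A = 10.05525 × 1.23333 × 5.1615 = 64.01 kN.
I_c = b·h³/36 = 2.79 × 3.7³/36 = 3.92561 m⁴.
Centre of pressure: y_p = y_c + I_c/(y_c·A) = 1.23333 + 3.92561/(1.23333 × 5.1615) = 1.23333 + 0.616669 = 1.85 m along the plane.
The resultant acts 1.23333 + 0.616669 = 1.85 m (along the plate) below the hinge at the top edge, so the moment about the hinge is M = F × 1.85 = 64.01 × 1.85 = 118.419 kN·m.
A normal force at the bottom, 3.7 m from the hinge, must supply this moment: P = 118.419/3.7 = 32.0051 kN.

P ≈ 32.01 kN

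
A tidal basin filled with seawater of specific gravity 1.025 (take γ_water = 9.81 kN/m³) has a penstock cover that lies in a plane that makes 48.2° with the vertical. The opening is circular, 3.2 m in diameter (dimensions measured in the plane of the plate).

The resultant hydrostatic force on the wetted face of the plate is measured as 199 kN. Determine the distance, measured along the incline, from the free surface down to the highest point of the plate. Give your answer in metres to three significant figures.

y_top ≈ 2.09 m

γ = 1.025 × 9.81 = 10.05525 kN/m³.
A = π(1.6)² = 8.04248 m².
From F = γ·h_c·A, the centroid depth is h_c = 199/(10.05525 × 8.04248) = 2.46077 m.
The plate makes 48.2° with the vertical, i.e. θ = 90° − 48.2° = 41.8° to the horizontal. Measuring y along the incline from the free-surface line, vertical depth h = y·sinθ with sinθ = 0.666532.
Along the incline, y_c = h_c/sinθ = 2.46077/0.666532 = 3.6919 m.
The centroid is at the centre, 1.6 m below the top of the plate, so the highest point sits at y_top = 3.6919 − 1.6 = 2.0919 m along the incline.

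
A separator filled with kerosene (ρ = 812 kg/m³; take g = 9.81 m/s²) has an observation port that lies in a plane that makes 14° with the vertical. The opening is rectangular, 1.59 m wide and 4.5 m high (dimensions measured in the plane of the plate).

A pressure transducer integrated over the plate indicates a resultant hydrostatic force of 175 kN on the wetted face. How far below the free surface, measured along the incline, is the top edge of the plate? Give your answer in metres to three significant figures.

γ = ρg = 812 × 9.81 / 1000 = 7.96572 kN/m³.
A = 1.59 × 4.5 = 7.155 m².
From F = γ·h_c·A, the centroid depth is h_c = 175/(7.96572 × 7.155) = 3.07046 m.
The plate makes 14° with the vertical, i.e. θ = 90° − 14° = 76° to the horizontal. Measuring y along the incline from the free-surface line, vertical depth h = y·sinθ with sinθ = 0.970296.
Along the incline, y_c = h_c/sinθ = 3.07046/0.970296 = 3.16446 m.
The centroid lies 4.5/2 = 2.25 m below the top edge, so the top edge sits at y_top = 3.16446 − 2.25 = 0.91446 m along the incline.

y_top ≈ 0.914 m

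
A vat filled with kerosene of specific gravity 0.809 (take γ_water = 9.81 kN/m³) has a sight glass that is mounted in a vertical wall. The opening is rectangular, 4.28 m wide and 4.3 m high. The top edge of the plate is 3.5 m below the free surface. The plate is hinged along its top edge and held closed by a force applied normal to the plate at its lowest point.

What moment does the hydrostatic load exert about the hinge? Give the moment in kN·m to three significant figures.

M ≈ 2000 kN·m

γ = 0.809 × 9.81 = 7.93629 kN/m³.
The centroid lies 4.3/2 = 2.15 m below the top edge, so the centroid depth is h_c = 3.5 + 2.15 = 5.65 m.
A = 4.28 × 4.3 = 18.404 m².
Resultant F = γ·h_c·A = 7.93629 × 5.65 × 18.404 = 825.236 kN.
I_c = b·h³/12 = 4.28 × 4.3³/12 = 28.3575 m⁴.
Centre of pressure: y_p = y_c + I_c/(y_c·A) = 5.65 + 28.3575/(5.65 × 18.404) = 5.65 + 0.272714 = 5.92271 m along the plane.
The resultant acts 2.15 + 0.272714 = 2.42271 m (along the plate) below the hinge at the top edge, so the moment about the hinge is M = F × 2.42271 = 825.236 × 2.42271 = 1999.31 kN·m.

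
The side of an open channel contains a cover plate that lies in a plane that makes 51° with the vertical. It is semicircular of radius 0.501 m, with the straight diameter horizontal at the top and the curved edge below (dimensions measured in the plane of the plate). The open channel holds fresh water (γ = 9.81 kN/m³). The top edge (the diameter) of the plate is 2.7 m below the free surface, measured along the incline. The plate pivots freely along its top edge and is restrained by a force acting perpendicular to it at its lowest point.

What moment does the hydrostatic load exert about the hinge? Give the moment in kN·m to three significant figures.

M ≈ 1.55 kN·m

γ = 9.81 kN/m³.
The plate makes 51° with the vertical, i.e. θ = 90° − 51° = 39° to the horizontal. Measuring y along the incline from the free-surface line, vertical depth h = y·sinθ with sinθ = 0.629320.
The centroid of a semicircle lies 4r/(3π) = 0.212631 m from the diameter, here below the top edge, so y_c = 2.7 + 0.212631 = 2.91263 m and h_c = 2.91263 × 0.629320 = 1.83298 m.
A = πr²/2 = π × 0.501²/2 = 0.394271 m².
Resultant F = γ·h_c·A = 9.81 × 1.83298 × 0.394271 = 7.0896 kN.
I_c = (π/8 − 8/(9π))·r⁴ = 0.109757 × 0.501⁴ = 0.00691486 m⁴.
Centre of pressure: y_p = y_c + I_c/(y_c·A) = 2.91263 + 0.00691486/(2.91263 × 0.394271) = 2.91263 + 0.00602148 = 2.91865 m along the plane.
The resultant acts 0.212631 + 0.00602148 = 0.218652 m (along the plate) below the hinge at the top edge, so the moment about the hinge is M = F × 0.218652 = 7.0896 × 0.218652 = 1.55016 kN·m.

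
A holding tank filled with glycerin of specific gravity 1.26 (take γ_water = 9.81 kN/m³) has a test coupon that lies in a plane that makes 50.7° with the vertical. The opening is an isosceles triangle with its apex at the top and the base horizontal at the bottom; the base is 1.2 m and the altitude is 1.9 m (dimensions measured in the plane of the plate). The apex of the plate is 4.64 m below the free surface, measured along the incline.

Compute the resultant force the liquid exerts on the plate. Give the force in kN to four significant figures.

F ≈ 52.72 kN

γ = 1.26 × 9.81 = 12.3606 kN/m³.
The plate makes 50.7° with the vertical, i.e. θ = 90° − 50.7° = 39.3° to the horizontal. Measuring y along the incline from the free-surface line, vertical depth h = y·sinθ with sinθ = 0.633381.
With the apex up, the centroid sits 2h/3 = 2 × 1.9/3 = 1.26667 m below the apex, so y_c = 4.64 + 1.26667 = 5.90667 m and h_c = 5.90667 × 0.633381 = 3.74117 m.
A = ½ × 1.2 × 1.9 = 1.14 m².
Resultant F = γ·h_c·A = 12.3606 × 3.74117 × 1.14 = 52.7171 kN.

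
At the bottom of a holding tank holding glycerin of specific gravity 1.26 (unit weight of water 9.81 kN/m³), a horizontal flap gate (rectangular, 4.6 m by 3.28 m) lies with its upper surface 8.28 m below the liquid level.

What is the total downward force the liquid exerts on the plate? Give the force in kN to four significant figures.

γ = 1.26 × 9.81 = 12.3606 kN/m³.
The plate is horizontal, so pressure is uniform at p = γ·h = 12.3606 × 8.28 = 102.346 kN/m².
A = 4.6 × 3.28 = 15.088 m².
F = p·A = 102.346 × 15.088 = 1544.2 kN.

F ≈ 1544 kN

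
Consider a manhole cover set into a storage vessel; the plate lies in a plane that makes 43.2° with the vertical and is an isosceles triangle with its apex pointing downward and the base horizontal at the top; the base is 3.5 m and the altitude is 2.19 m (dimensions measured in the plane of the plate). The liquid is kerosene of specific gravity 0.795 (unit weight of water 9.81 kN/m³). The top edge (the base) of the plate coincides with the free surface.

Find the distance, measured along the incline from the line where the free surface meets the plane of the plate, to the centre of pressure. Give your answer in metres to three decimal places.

y_p = 1.095 m

γ = 0.795 × 9.81 = 7.79895 kN/m³.
The plate makes 43.2° with the vertical, i.e. θ = 90° − 43.2° = 46.8° to the horizontal. Measuring y along the incline from the free-surface line, vertical depth h = y·sinθ with sinθ = 0.728969.
With the apex down, the centroid sits h/3 = 2.19/3 = 0.73 m below the base (the top edge), so y_c = 0.73 m and h_c = 0.73 × 0.728969 = 0.532147 m.
A = ½ × 3.5 × 2.19 = 3.8325 m².
Resultant F = γ·h_c·A = 7.79895 × 0.532147 × 3.8325 = 15.9056 kN.
I_c = b·h³/36 = 3.5 × 2.19³/36 = 1.02117 m⁴.
Centre of pressure: y_p = y_c + I_c/(y_c·A) = 0.73 + 1.02117/(0.73 × 3.8325) = 0.73 + 0.365 = 1.095 m along the plane.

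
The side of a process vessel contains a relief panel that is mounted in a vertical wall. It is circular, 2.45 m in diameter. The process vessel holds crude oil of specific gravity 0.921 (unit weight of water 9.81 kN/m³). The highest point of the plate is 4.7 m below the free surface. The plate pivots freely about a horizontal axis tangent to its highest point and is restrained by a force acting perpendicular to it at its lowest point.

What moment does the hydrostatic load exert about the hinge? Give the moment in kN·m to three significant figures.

γ = 0.921 × 9.81 = 9.03501 kN/m³.
The centroid is at the centre, 1.225 m below the top of the plate, so the centroid depth is h_c = 4.7 + 1.225 = 5.925 m.
A = π(1.225)² = 4.71435 m².
Resultant F = γ·h_c·A = 9.03501 × 5.925 × 4.71435 = 252.371 kN.
I_c = πr⁴/4 = π × 1.225⁴/4 = 1.76862 m⁴.
Centre of pressure: y_p = y_c + I_c/(y_c·A) = 5.925 + 1.76862/(5.925 × 4.71435) = 5.925 + 0.0633176 = 5.98832 m along the plane.
The resultant acts 1.225 + 0.0633176 = 1.28832 m (along the plate) below the hinge at the top edge, so the moment about the hinge is M = F × 1.28832 = 252.371 × 1.28832 = 325.135 kN·m.

M ≈ 325 kN·m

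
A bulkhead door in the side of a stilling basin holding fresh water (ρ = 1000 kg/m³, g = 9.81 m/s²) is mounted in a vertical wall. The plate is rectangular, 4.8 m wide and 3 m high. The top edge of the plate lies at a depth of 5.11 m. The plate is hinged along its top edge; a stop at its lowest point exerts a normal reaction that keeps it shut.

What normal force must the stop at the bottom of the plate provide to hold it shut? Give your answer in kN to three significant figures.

γ = ρg = 1000 × 9.81 = 9810 N/m³ = 9.81 kN/m³.
The centroid lies 3/2 = 1.5 m below the top edge, so the centroid depth is h_c = 5.11 + 1.5 = 6.61 m.
A = 4.8 × 3 = 14.4 m².
Resultant F = γ·h_c·A = 9.81 × 6.61 × 14.4 = 933.755 kN.
I_c = b·h³/12 = 4.8 × 3³/12 = 10.8 m⁴.
Centre of pressure: y_p = y_c + I_c/(y_c·A) = 6.61 + 10.8/(6.61 × 14.4) = 6.61 + 0.113464 = 6.72346 m along the plane.
The resultant acts 1.5 + 0.113464 = 1.61346 m (along the plate) below the hinge at the top edge, so the moment about the hinge is M = F × 1.61346 = 933.755 × 1.61346 = 1506.58 kN·m.
A normal force at the bottom, 3 m from the hinge, must supply this moment: P = 1506.58/3 = 502.193 kN.

P ≈ 502 kN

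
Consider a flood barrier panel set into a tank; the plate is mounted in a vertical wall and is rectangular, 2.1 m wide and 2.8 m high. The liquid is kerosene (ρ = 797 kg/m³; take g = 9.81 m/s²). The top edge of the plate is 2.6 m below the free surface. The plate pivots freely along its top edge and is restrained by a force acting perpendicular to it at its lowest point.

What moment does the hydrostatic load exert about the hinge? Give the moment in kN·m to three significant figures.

γ = ρg = 797 × 9.81 / 1000 = 7.81857 kN/m³.
The centroid lies 2.8/2 = 1.4 m below the top edge, so the centroid depth is h_c = 2.6 + 1.4 = 4 m.
A = 2.1 × 2.8 = 5.88 m².
Resultant F = γ·h_c·A = 7.81857 × 4 × 5.88 = 183.893 kN.
I_c = b·h³/12 = 2.1 × 2.8³/12 = 3.8416 m⁴.
Centre of pressure: y_p = y_c + I_c/(y_c·A) = 4 + 3.8416/(4 × 5.88) = 4 + 0.163333 = 4.16333 m along the plane.
The resultant acts 1.4 + 0.163333 = 1.56333 m (along the plate) below the hinge at the top edge, so the moment about the hinge is M = F × 1.56333 = 183.893 × 1.56333 = 287.485 kN·m.

M ≈ 287 kN·m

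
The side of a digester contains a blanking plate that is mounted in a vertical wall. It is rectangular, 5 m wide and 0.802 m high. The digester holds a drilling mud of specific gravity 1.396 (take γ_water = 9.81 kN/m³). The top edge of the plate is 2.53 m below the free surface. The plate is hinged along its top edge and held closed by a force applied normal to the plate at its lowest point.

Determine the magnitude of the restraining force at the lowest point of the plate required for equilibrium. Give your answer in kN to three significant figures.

γ = 1.396 × 9.81 = 13.69476 kN/m³.
The centroid lies 0.802/2 = 0.401 m below the top edge, so the centroid depth is h_c = 2.53 + 0.401 = 2.931 m.
A = 5 × 0.802 = 4.01 m².
Resultant F = γ·h_c·A = 13.69476 × 2.931 × 4.01 = 160.959 kN.
I_c = b·h³/12 = 5 × 0.802³/12 = 0.214937 m⁴.
Centre of pressure: y_p = y_c + I_c/(y_c·A) = 2.931 + 0.214937/(2.931 × 4.01) = 2.931 + 0.0182874 = 2.94929 m along the plane.
The resultant acts 0.401 + 0.0182874 = 0.419287 m (along the plate) below the hinge at the top edge, so the moment about the hinge is M = F × 0.419287 = 160.959 × 0.419287 = 67.488 kN·m.
A normal force at the bottom, 0.802 m from the hinge, must supply this moment: P = 67.488/0.802 = 84.1496 kN.

P ≈ 84.1 kN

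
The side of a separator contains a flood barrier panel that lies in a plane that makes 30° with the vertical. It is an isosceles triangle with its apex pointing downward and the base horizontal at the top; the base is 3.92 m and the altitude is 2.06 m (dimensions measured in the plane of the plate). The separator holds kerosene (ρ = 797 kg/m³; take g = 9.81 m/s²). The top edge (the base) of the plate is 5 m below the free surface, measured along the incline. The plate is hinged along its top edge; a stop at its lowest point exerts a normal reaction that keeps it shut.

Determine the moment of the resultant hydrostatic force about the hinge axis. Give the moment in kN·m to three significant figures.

M ≈ 113 kN·m

γ = ρg = 797 × 9.81 / 1000 = 7.81857 kN/m³.
The plate makes 30° with the vertical, i.e. θ = 90° − 30° = 60° to the horizontal. Measuring y along the incline from the free-surface line, vertical depth h = y·sinθ with sinθ = 0.866025.
With the apex down, the centroid sits h/3 = 2.06/3 = 0.686667 m below the base (the top edge), so y_c = 5 + 0.686667 = 5.68667 m and h_c = 5.68667 × 0.866025 = 4.9248 m.
A = ½ × 3.92 × 2.06 = 4.0376 m².
Resultant F = γ·h_c·A = 7.81857 × 4.9248 × 4.0376 = 155.467 kN.
I_c = b·h³/36 = 3.92 × 2.06³/36 = 0.951887 m⁴.
Centre of pressure: y_p = y_c + I_c/(y_c·A) = 5.68667 + 0.951887/(5.68667 × 4.0376) = 5.68667 + 0.0414576 = 5.72813 m along the plane.
The resultant acts 0.686667 + 0.0414576 = 0.728125 m (along the plate) below the hinge at the top edge, so the moment about the hinge is M = F × 0.728125 = 155.467 × 0.728125 = 113.199 kN·m.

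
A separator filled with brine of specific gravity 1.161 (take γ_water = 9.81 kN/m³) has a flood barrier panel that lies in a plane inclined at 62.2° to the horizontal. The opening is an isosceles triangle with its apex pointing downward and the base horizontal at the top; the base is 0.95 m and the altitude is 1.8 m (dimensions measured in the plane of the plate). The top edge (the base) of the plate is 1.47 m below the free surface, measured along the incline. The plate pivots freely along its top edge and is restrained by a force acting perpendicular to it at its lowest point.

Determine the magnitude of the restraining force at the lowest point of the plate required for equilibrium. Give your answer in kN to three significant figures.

γ = 1.161 × 9.81 = 11.38941 kN/m³.
Let θ = 62.2° be the plate's angle to the horizontal; measure y along the incline from where the plane meets the free surface. Vertical depth h = y·sinθ with sinθ = 0.884581.
With the apex down, the centroid sits h/3 = 1.8/3 = 0.6 m below the base (the top edge), so y_c = 1.47 + 0.6 = 2.07 m and h_c = 2.07 × 0.884581 = 1.83108 m.
A = ½ × 0.95 × 1.8 = 0.855 m².
Resultant F = γ·h_c·A = 11.38941 × 1.83108 × 0.855 = 17.831 kN.
I_c = b·h³/36 = 0.95 × 1.8³/36 = 0.1539 m⁴.
Centre of pressure: y_p = y_c + I_c/(y_c·A) = 2.07 + 0.1539/(2.07 × 0.855) = 2.07 + 0.0869565 = 2.15696 m along the plane.
The resultant acts 0.6 + 0.0869565 = 0.686956 m (along the plate) below the hinge at the top edge, so the moment about the hinge is M = F × 0.686956 = 17.831 × 0.686956 = 12.2491 kN·m.
A normal force at the bottom, 1.8 m from the hinge, must supply this moment: P = 12.2491/1.8 = 6.80506 kN.

P ≈ 6.81 kN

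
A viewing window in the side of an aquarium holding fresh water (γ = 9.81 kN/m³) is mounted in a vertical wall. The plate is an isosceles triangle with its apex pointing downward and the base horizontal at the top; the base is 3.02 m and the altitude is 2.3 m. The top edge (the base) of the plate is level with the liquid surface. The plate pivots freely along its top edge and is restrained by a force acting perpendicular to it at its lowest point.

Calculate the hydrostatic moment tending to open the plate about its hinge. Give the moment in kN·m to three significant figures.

M ≈ 30.0 kN·m

γ = 9.81 kN/m³.
With the apex down, the centroid sits h/3 = 2.3/3 = 0.766667 m below the base (the top edge), so the centroid depth is h_c = 0.766667 m.
A = ½ × 3.02 × 2.3 = 3.473 m².
Resultant F = γ·h_c·A = 9.81 × 0.766667 × 3.473 = 26.1204 kN.
I_c = b·h³/36 = 3.02 × 2.3³/36 = 1.02068 m⁴.
Centre of pressure: y_p = y_c + I_c/(y_c·A) = 0.766667 + 1.02068/(0.766667 × 3.473) = 0.766667 + 0.383335 = 1.15 m along the plane.
The resultant acts 0.766667 + 0.383335 = 1.15 m (along the plate) below the hinge at the top edge, so the moment about the hinge is M = F × 1.15 = 26.1204 × 1.15 = 30.0385 kN·m.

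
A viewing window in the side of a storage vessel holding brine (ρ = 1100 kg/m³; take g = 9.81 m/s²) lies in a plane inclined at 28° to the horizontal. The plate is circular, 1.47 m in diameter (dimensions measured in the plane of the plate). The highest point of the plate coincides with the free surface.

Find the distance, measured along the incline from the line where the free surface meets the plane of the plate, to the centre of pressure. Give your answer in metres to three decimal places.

γ = ρg = 1100 × 9.81 / 1000 = 10.791 kN/m³.
Let θ = 28° be the plate's angle to the horizontal; measure y along the incline from where the plane meets the free surface. Vertical depth h = y·sinθ with sinθ = 0.469472.
The centroid is at the centre, 0.735 m below the top of the plate, so y_c = 0.735 m and h_c = 0.735 × 0.469472 = 0.345062 m.
A = π(0.735)² = 1.69717 m².
Resultant F = γ·h_c·A = 10.791 × 0.345062 × 1.69717 = 6.31952 kN.
I_c = πr⁴/4 = π × 0.735⁴/4 = 0.229213 m⁴.
Centre of pressure: y_p = y_c + I_c/(y_c·A) = 0.735 + 0.229213/(0.735 × 1.69717) = 0.735 + 0.18375 = 0.91875 m along the plane.

y_p = 0.919 m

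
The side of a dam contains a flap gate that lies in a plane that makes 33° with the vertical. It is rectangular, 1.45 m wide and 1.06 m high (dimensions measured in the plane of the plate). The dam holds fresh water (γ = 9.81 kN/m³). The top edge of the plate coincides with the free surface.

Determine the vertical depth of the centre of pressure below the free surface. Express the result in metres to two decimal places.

γ = 9.81 kN/m³.
The plate makes 33° with the vertical, i.e. θ = 90° − 33° = 57° to the horizontal. Measuring y along the incline from the free-surface line, vertical depth h = y·sinθ with sinθ = 0.838671.
The centroid lies 1.06/2 = 0.53 m below the top edge, so y_c = 0.53 m and h_c = 0.53 × 0.838671 = 0.444496 m.
A = 1.45 × 1.06 = 1.537 m².
Resultant F = γ·h_c·A = 9.81 × 0.444496 × 1.537 = 6.7021 kN.
I_c = b·h³/12 = 1.45 × 1.06³/12 = 0.143914 m⁴.
Centre of pressure: y_p = y_c + I_c/(y_c·A) = 0.53 + 0.143914/(0.53 × 1.537) = 0.53 + 0.176666 = 0.706666 m along the plane.
Vertically, h_p = y_p·sinθ = 0.706666 × 0.838671 = 0.59266 m.

h_p = 0.59 m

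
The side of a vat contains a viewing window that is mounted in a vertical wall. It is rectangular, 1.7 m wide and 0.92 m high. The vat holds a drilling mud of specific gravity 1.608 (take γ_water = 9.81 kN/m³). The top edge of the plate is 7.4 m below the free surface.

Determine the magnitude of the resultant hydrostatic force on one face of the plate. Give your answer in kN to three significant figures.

γ = 1.608 × 9.81 = 15.77448 kN/m³.
The centroid lies 0.92/2 = 0.46 m below the top edge, so the centroid depth is h_c = 7.4 + 0.46 = 7.86 m.
A = 1.7 × 0.92 = 1.564 m².
Resultant F = γ·h_c·A = 15.77448 × 7.86 × 1.564 = 193.916 kN.

F ≈ 194 kN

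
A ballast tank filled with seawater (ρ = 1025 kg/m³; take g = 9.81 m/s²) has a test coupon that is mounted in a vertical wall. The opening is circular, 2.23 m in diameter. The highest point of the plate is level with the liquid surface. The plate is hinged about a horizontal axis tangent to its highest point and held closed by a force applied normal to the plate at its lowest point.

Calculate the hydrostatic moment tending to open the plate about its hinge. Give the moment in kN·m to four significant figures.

γ = ρg = 1025 × 9.81 / 1000 = 10.05525 kN/m³.
The centroid is at the centre, 1.115 m below the top of the plate, so the centroid depth is h_c = 1.115 m.
A = π(1.115)² = 3.90571 m².
Resultant F = γ·h_c·A = 10.05525 × 1.115 × 3.90571 = 43.7893 kN.
I_c = πr⁴/4 = π × 1.115⁴/4 = 1.21392 m⁴.
Centre of pressure: y_p = y_c + I_c/(y_c·A) = 1.115 + 1.21392/(1.115 × 3.90571) = 1.115 + 0.27875 = 1.39375 m along the plane.
The resultant acts 1.115 + 0.27875 = 1.39375 m (along the plate) below the hinge at the top edge, so the moment about the hinge is M = F × 1.39375 = 43.7893 × 1.39375 = 61.0313 kN·m.

M ≈ 61.03 kN·m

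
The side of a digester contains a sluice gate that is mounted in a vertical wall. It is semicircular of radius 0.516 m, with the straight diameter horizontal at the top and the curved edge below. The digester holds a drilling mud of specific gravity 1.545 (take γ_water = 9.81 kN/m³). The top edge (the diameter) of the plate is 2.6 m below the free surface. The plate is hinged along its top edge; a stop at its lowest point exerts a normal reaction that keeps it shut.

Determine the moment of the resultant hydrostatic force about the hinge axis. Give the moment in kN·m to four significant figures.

γ = 1.545 × 9.81 = 15.15645 kN/m³.
The centroid of a semicircle lies 4r/(3π) = 0.218997 m from the diameter, here below the top edge, so the centroid depth is h_c = 2.6 + 0.218997 = 2.819 m.
A = πr²/2 = π × 0.516²/2 = 0.418234 m².
Resultant F = γ·h_c·A = 15.15645 × 2.819 × 0.418234 = 17.8695 kN.
I_c = (π/8 − 8/(9π))·r⁴ = 0.109757 × 0.516⁴ = 0.00778092 m⁴.
Centre of pressure: y_p = y_c + I_c/(y_c·A) = 2.819 + 0.00778092/(2.819 × 0.418234) = 2.819 + 0.00659958 = 2.8256 m along the plane.
The resultant acts 0.218997 + 0.00659958 = 0.225597 m (along the plate) below the hinge at the top edge, so the moment about the hinge is M = F × 0.225597 = 17.8695 × 0.225597 = 4.03131 kN·m.

M ≈ 4.031 kN·m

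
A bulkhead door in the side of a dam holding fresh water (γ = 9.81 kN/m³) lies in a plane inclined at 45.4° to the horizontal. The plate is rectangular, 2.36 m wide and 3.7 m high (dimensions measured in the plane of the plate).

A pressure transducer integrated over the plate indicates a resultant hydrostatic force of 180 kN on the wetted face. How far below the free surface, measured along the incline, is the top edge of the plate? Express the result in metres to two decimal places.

γ = 9.81 kN/m³.
A = 2.36 × 3.7 = 8.732 m².
From F = γ·h_c·A, the centroid depth is h_c = 180/(9.81 × 8.732) = 2.10131 m.
Let θ = 45.4° be the plate's angle to the horizontal; measure y along the incline from where the plane meets the free surface. Vertical depth h = y·sinθ with sinθ = 0.712026.
Along the incline, y_c = h_c/sinθ = 2.10131/0.712026 = 2.95117 m.
The centroid lies 3.7/2 = 1.85 m below the top edge, so the top edge sits at y_top = 2.95117 − 1.85 = 1.10117 m along the incline.

y_top ≈ 1.10 m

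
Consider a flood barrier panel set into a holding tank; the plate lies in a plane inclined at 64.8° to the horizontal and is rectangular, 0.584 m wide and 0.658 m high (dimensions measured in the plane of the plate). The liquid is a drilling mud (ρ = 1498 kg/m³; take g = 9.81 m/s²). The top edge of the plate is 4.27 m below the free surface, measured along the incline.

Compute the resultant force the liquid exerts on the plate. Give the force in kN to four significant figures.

F ≈ 23.50 kN

γ = ρg = 1498 × 9.81 / 1000 = 14.69538 kN/m³.
Let θ = 64.8° be the plate's angle to the horizontal; measure y along the incline from where the plane meets the free surface. Vertical depth h = y·sinθ with sinθ = 0.904827.
The centroid lies 0.658/2 = 0.329 m below the top edge, so y_c = 4.27 + 0.329 = 4.599 m and h_c = 4.599 × 0.904827 = 4.1613 m.
A = 0.584 × 0.658 = 0.384272 m².
Resultant F = γ·h_c·A = 14.69538 × 4.1613 × 0.384272 = 23.499 kN.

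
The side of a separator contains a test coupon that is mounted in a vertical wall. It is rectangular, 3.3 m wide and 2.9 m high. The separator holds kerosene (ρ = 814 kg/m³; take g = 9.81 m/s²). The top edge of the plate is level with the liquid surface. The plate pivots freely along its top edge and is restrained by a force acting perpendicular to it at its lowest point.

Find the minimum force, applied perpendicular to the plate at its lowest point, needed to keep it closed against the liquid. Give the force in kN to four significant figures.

γ = ρg = 814 × 9.81 / 1000 = 7.98534 kN/m³.
The centroid lies 2.9/2 = 1.45 m below the top edge, so the centroid depth is h_c = 1.45 m.
A = 3.3 × 2.9 = 9.57 m².
Resultant F = γ·h_c·A = 7.98534 × 1.45 × 9.57 = 110.809 kN.
I_c = b·h³/12 = 3.3 × 2.9³/12 = 6.70697 m⁴.
Centre of pressure: y_p = y_c + I_c/(y_c·A) = 1.45 + 6.70697/(1.45 × 9.57) = 1.45 + 0.483333 = 1.93333 m along the plane.
The resultant acts 1.45 + 0.483333 = 1.93333 m (along the plate) below the hinge at the top edge, so the moment about the hinge is M = F × 1.93333 = 110.809 × 1.93333 = 214.23 kN·m.
A normal force at the bottom, 2.9 m from the hinge, must supply this moment: P = 214.23/2.9 = 73.8724 kN.

P ≈ 73.87 kN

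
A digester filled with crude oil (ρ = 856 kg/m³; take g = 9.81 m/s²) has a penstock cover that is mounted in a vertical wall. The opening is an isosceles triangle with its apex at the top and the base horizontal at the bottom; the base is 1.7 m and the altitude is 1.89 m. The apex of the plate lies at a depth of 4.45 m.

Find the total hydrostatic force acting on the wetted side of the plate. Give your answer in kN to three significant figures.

γ = ρg = 856 × 9.81 / 1000 = 8.39736 kN/m³.
With the apex up, the centroid sits 2h/3 = 2 × 1.89/3 = 1.26 m below the apex, so the centroid depth is h_c = 4.45 + 1.26 = 5.71 m.
A = ½ × 1.7 × 1.89 = 1.6065 m².
Resultant F = γ·h_c·A = 8.39736 × 5.71 × 1.6065 = 77.0299 kN.

F ≈ 77.0 kN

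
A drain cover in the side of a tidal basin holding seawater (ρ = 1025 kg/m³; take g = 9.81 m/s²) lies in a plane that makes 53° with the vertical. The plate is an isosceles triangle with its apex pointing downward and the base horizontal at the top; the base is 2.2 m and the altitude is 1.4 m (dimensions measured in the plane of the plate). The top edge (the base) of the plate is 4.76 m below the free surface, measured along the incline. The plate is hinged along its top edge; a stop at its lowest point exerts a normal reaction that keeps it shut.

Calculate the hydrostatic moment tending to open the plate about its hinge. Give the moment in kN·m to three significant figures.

γ = ρg = 1025 × 9.81 / 1000 = 10.05525 kN/m³.
The plate makes 53° with the vertical, i.e. θ = 90° − 53° = 37° to the horizontal. Measuring y along the incline from the free-surface line, vertical depth h = y·sinθ with sinθ = 0.601815.
With the apex down, the centroid sits h/3 = 1.4/3 = 0.466667 m below the base (the top edge), so y_c = 4.76 + 0.466667 = 5.22667 m and h_c = 5.22667 × 0.601815 = 3.14549 m.
A = ½ × 2.2 × 1.4 = 1.54 m².
Resultant F = γ·h_c·A = 10.05525 × 3.14549 × 1.54 = 48.7082 kN.
I_c = b·h³/36 = 2.2 × 1.4³/36 = 0.167689 m⁴.
Centre of pressure: y_p = y_c + I_c/(y_c·A) = 5.22667 + 0.167689/(5.22667 × 1.54) = 5.22667 + 0.0208333 = 5.2475 m along the plane.
The resultant acts 0.466667 + 0.0208333 = 0.4875 m (along the plate) below the hinge at the top edge, so the moment about the hinge is M = F × 0.4875 = 48.7082 × 0.4875 = 23.7452 kN·m.

M ≈ 23.7 kN·m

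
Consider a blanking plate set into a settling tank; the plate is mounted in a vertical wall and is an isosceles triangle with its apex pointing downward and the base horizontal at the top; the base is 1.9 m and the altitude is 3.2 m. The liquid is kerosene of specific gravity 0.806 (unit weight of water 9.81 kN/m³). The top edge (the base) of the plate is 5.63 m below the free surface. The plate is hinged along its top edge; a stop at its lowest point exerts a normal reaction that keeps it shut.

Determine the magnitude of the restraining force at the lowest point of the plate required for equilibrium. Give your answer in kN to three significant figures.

γ = 0.806 × 9.81 = 7.90686 kN/m³.
With the apex down, the centroid sits h/3 = 3.2/3 = 1.06667 m below the base (the top edge), so the centroid depth is h_c = 5.63 + 1.06667 = 6.69667 m.
A = ½ × 1.9 × 3.2 = 3.04 m².
Resultant F = γ·h_c·A = 7.90686 × 6.69667 × 3.04 = 160.967 kN.
I_c = b·h³/36 = 1.9 × 3.2³/36 = 1.72942 m⁴.
Centre of pressure: y_p = y_c + I_c/(y_c·A) = 6.69667 + 1.72942/(6.69667 × 3.04) = 6.69667 + 0.0849509 = 6.78162 m along the plane.
The resultant acts 1.06667 + 0.0849509 = 1.15162 m (along the plate) below the hinge at the top edge, so the moment about the hinge is M = F × 1.15162 = 160.967 × 1.15162 = 185.373 kN·m.
A normal force at the bottom, 3.2 m from the hinge, must supply this moment: P = 185.373/3.2 = 57.9291 kN.

P ≈ 57.9 kN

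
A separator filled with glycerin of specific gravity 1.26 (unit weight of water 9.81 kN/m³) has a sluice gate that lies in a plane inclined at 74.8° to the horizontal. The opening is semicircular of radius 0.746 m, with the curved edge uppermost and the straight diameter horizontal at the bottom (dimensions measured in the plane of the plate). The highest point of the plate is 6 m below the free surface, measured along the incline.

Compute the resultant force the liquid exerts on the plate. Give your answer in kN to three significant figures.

γ = 1.26 × 9.81 = 12.3606 kN/m³.
Let θ = 74.8° be the plate's angle to the horizontal; measure y along the incline from where the plane meets the free surface. Vertical depth h = y·sinθ with sinθ = 0.965016.
The centroid lies 4r/(3π) = 0.316612 m above the diameter, so r − 4r/(3π) = 0.746 − 0.316612 = 0.429388 m below the topmost point, so y_c = 6 + 0.429388 = 6.42939 m and h_c = 6.42939 × 0.965016 = 6.20446 m.
A = πr²/2 = π × 0.746²/2 = 0.874173 m².
Resultant F = γ·h_c·A = 12.3606 × 6.20446 × 0.874173 = 67.0411 kN.

F ≈ 67.0 kN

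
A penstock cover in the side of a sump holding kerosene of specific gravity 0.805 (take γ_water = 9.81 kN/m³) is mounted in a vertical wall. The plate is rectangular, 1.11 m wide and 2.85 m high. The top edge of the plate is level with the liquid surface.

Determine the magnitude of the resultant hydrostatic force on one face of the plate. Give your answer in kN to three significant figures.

F ≈ 35.6 kN

γ = 0.805 × 9.81 = 7.89705 kN/m³.
The centroid lies 2.85/2 = 1.425 m below the top edge, so the centroid depth is h_c = 1.425 m.
A = 1.11 × 2.85 = 3.1635 m².
Resultant F = γ·h_c·A = 7.89705 × 1.425 × 3.1635 = 35.5998 kN.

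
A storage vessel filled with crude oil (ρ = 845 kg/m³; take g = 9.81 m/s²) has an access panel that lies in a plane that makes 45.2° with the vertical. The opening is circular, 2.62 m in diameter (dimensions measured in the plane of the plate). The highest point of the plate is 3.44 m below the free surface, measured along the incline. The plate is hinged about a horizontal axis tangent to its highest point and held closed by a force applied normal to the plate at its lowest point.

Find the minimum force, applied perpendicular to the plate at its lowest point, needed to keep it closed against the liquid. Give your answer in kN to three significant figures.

P ≈ 79.9 kN

γ = ρg = 845 × 9.81 / 1000 = 8.28945 kN/m³.
The plate makes 45.2° with the vertical, i.e. θ = 90° − 45.2° = 44.8° to the horizontal. Measuring y along the incline from the free-surface line, vertical depth h = y·sinθ with sinθ = 0.704634.
The centroid is at the centre, 1.31 m below the top of the plate, so y_c = 3.44 + 1.31 = 4.75 m and h_c = 4.75 × 0.704634 = 3.34701 m.
A = π(1.31)² = 5.39129 m².
Resultant F = γ·h_c·A = 8.28945 × 3.34701 × 5.39129 = 149.581 kN.
I_c = πr⁴/4 = π × 1.31⁴/4 = 2.313 m⁴.
Centre of pressure: y_p = y_c + I_c/(y_c·A) = 4.75 + 2.313/(4.75 × 5.39129) = 4.75 + 0.0903211 = 4.84032 m along the plane.
The resultant acts 1.31 + 0.0903211 = 1.40032 m (along the plate) below the hinge at the top edge, so the moment about the hinge is M = F × 1.40032 = 149.581 × 1.40032 = 209.461 kN·m.
A normal force at the bottom, 2.62 m from the hinge, must supply this moment: P = 209.461/2.62 = 79.9469 kN.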